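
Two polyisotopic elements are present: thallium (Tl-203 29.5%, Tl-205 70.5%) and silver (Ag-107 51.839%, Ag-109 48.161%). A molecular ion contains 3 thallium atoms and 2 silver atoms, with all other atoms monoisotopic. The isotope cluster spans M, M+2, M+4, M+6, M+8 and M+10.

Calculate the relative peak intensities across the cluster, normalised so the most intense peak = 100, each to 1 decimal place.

Thallium pattern (n=3): 0.02567237 : 0.18405787 : 0.43986713 : 0.35040263
Silver pattern (n=2): 0.26872819 : 0.49932362 : 0.23194819
Convolve the two distributions (both contribute in 2-u steps):
  M: 0.02567237×0.26872819 = 0.006899
  M+2: 0.02567237×0.49932362 + 0.18405787×0.26872819 = 0.062280
  M+4: 0.02567237×0.23194819 + 0.18405787×0.49932362 + 0.43986713×0.26872819 = 0.216064
  M+6: 0.18405787×0.23194819 + 0.43986713×0.49932362 + 0.35040263×0.26872819 = 0.356491
  M+8: 0.43986713×0.23194819 + 0.35040263×0.49932362 = 0.276991
  M+10: 0.35040263×0.23194819 = 0.081275
Scale to base peak (0.356491) = 100: 1.9 : 17.5 : 60.6 : 100.0 : 77.7 : 22.8

1.9 : 17.5 : 60.6 : 100.0 : 77.7 : 22.8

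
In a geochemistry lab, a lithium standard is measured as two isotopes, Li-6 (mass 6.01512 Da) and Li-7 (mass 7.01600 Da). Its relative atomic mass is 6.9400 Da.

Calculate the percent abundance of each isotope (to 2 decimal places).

Li-6: 7.59%, Li-7: 92.41%

Let x be the fractional abundance of Li-6; then Li-7 has abundance 1 − x.
6.01512·x + 7.01600·(1 − x) = 6.9400
(6.01512 − 7.01600)·x = 6.9400 − 7.01600
x = -0.07600 / -1.00088 = 0.07593 → 7.59% Li-6, 92.41% Li-7.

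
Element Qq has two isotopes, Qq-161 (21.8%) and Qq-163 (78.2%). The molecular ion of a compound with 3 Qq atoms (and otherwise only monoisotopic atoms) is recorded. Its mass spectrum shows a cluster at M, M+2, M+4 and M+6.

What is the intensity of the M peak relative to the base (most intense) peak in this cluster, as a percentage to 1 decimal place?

2.2%

Binomial terms of (0.218 + 0.782)^3: M 0.0104, M+2 0.1115, M+4 0.3999, M+6 0.4782 → M+6 is the base peak.
P(M+6) = C(3,3) × 0.218^0 × 0.782^3 = 1 × 1.0000 × 0.47821177 = 0.478212 (base)
P(M) = C(3,0) × 0.218^3 × 0.782^0 = 1 × 0.01036023 × 1.0000 = 0.010360
Relative intensity = 0.010360 / 0.478212 × 100 = 2.2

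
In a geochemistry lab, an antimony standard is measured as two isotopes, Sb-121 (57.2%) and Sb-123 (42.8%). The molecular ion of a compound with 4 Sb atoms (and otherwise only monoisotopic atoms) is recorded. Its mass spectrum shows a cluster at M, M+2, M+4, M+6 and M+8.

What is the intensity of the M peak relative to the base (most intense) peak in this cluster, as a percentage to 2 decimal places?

Binomial terms of (0.572 + 0.428)^4: M 0.1070, M+2 0.3204, M+4 0.3596, M+6 0.1794, M+8 0.0336 → M+4 is the base peak.
P(M+4) = C(4,2) × 0.572^2 × 0.428^2 = 6 × 0.327184 × 0.183184 = 0.359609 (base)
P(M) = C(4,0) × 0.572^4 × 0.428^0 = 1 × 0.10704937 × 1.0000 = 0.107049
Relative intensity = 0.107049 / 0.359609 × 100 = 29.77

29.77%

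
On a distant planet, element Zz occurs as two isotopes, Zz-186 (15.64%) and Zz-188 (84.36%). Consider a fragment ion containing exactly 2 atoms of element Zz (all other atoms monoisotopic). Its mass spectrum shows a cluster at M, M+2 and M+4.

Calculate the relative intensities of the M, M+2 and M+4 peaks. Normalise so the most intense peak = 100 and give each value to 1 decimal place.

Each Zz atom is independently Zz-186 (p = 0.1564) or Zz-188 (q = 0.8436); the cluster is the binomial expansion (p + q)^2.
P(M) = 0.1564^2 = 0.024461
P(M+2) = 2 × 0.1564^1 × 0.8436^1 = 0.263878
P(M+4) = 0.8436^2 = 0.711661
The M+4 peak is largest (0.711661); scaling to 100 gives 3.4 : 37.1 : 100.0.

3.4 : 37.1 : 100.0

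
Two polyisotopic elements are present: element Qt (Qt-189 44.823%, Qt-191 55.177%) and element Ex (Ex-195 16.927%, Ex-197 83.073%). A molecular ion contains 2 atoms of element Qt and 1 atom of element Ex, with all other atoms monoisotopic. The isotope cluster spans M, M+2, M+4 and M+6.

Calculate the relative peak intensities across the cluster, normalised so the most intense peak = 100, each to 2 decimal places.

Element Qt pattern (n=2): 0.20091013 : 0.49463973 : 0.30445013
Element Ex pattern (n=1): 0.16927 : 0.83073
Convolve the two distributions (both contribute in 2-u steps):
  M: 0.20091013×0.16927 = 0.034008
  M+2: 0.20091013×0.83073 + 0.49463973×0.16927 = 0.250630
  M+4: 0.49463973×0.83073 + 0.30445013×0.16927 = 0.462446
  M+6: 0.30445013×0.83073 = 0.252916
Scale to base peak (0.462446) = 100: 7.35 : 54.20 : 100.00 : 54.69

7.35 : 54.20 : 100.00 : 54.69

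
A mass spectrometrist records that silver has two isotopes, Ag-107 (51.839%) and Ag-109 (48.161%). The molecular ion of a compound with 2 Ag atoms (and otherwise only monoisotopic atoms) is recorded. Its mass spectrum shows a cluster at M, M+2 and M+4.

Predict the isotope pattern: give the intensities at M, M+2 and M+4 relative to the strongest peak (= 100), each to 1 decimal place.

The 2 Ag atoms are independent, so intensities follow the terms of (0.51839 + 0.48161)^2.
P(M) = 0.51839^2 = 0.268728
P(M+2) = 2 × 0.51839^1 × 0.48161^1 = 0.499324
P(M+4) = 0.48161^2 = 0.231948
The M+2 peak is largest (0.499324); scaling to 100 gives 53.8 : 100.0 : 46.5.

53.8 : 100.0 : 46.5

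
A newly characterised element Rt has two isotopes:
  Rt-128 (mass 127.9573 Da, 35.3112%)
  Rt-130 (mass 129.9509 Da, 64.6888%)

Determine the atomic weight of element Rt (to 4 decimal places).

129.2469 Da

Ar = Σ fᵢ·mᵢ = 0.353112 × 127.9573 + 0.646888 × 129.9509
= 45.18326 + 84.06368 = 129.24694 Da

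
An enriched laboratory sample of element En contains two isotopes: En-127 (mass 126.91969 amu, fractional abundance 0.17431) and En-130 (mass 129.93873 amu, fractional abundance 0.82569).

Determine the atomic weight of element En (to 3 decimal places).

Ar = Σ fᵢ·mᵢ = 0.17431 × 126.91969 + 0.82569 × 129.93873
= 22.123371 + 107.289110 = 129.412481 amu

129.412 amu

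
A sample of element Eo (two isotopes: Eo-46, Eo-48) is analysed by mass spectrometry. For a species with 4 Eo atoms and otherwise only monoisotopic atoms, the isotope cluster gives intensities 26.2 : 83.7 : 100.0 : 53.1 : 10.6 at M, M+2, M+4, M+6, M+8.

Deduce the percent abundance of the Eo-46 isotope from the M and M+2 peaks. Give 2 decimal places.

55.60%

If p is the fraction of Eo that is Eo-46, then I(M+2)/I(M) = [C(4,1)·p^3·(1−p)] / p^4 = 4·(1−p)/p = 83.7/26.2 = 3.1947
(1−p)/p = 3.1947/4 = 0.7987  ⇒  p = 1/(1 + 0.7987) = 0.5560
Eo-46: 55.60%, Eo-48: 44.40%.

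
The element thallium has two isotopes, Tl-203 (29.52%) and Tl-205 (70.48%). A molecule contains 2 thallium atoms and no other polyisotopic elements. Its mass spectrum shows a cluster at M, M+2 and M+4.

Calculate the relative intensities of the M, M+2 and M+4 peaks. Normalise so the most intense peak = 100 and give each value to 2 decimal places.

Each Tl atom is independently Tl-203 (p = 0.2952) or Tl-205 (q = 0.7048); the cluster is the binomial expansion (p + q)^2.
P(M) = 0.2952^2 = 0.087143
P(M+2) = 2 × 0.2952^1 × 0.7048^1 = 0.416114
P(M+4) = 0.7048^2 = 0.496743
The M+4 peak is largest (0.496743); scaling to 100 gives 17.54 : 83.77 : 100.00.

17.54 : 83.77 : 100.00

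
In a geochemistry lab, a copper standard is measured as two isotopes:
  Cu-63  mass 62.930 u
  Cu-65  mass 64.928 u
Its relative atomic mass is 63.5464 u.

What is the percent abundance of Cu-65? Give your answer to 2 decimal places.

Let x be the fractional abundance of Cu-63; then Cu-65 has abundance 1 − x.
62.930·x + 64.928·(1 − x) = 63.5464
(62.930 − 64.928)·x = 63.5464 − 64.928
x = -1.3816 / -1.998 = 0.69149 → 69.15% Cu-63, 30.85% Cu-65.

30.85%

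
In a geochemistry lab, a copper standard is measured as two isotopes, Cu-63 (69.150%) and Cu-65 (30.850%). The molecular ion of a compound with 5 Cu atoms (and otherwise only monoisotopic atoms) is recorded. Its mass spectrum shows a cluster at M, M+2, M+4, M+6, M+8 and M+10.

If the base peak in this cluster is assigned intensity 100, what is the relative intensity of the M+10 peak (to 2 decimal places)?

0.79

Term probabilities: M 0.1581, M+2 0.3527, M+4 0.3147, M+6 0.1404, M+8 0.0313, M+10 0.0028. Base peak = M+2.
P(M+2) = C(5,1) × 0.69150^4 × 0.30850^1 = 5 × 0.2286487 × 0.3085 = 0.352691 (base)
P(M+10) = C(5,5) × 0.69150^0 × 0.30850^5 = 1 × 1.0000 × 0.00279432 = 0.002794
Relative intensity = 0.002794 / 0.352691 × 100 = 0.79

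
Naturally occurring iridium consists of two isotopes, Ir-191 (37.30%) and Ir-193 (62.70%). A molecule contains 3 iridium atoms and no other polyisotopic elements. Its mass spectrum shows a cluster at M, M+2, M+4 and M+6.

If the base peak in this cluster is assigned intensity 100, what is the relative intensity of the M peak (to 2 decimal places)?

(0.3730 + 0.6270)^3 gives M 0.0519, M+2 0.2617, M+4 0.4399, M+6 0.2465; the largest is M+4.
P(M+4) = C(3,2) × 0.3730^1 × 0.6270^2 = 3 × 0.3730 × 0.393129 = 0.439911 (base)
P(M) = C(3,0) × 0.3730^3 × 0.6270^0 = 1 × 0.05189512 × 1.0000 = 0.051895
Relative intensity = 0.051895 / 0.439911 × 100 = 11.80

11.80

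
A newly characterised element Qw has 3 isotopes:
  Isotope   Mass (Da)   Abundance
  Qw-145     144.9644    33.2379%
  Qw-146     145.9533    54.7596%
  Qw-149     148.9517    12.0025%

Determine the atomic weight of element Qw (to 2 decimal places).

145.98 Da

Ar = Σ fᵢ·mᵢ = 0.332379 × 144.9644 + 0.547596 × 145.9533 + 0.120025 × 148.9517
= 48.18312 + 79.92344 + 17.87793 = 145.98449 Da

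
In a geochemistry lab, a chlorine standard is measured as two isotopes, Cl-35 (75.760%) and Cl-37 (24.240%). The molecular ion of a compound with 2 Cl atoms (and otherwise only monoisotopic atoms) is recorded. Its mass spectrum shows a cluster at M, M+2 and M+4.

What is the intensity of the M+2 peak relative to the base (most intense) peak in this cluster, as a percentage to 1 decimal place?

Term probabilities: M 0.5740, M+2 0.3673, M+4 0.0588. Base peak = M.
P(M) = C(2,0) × 0.75760^2 × 0.24240^0 = 1 × 0.57395776 × 1.0000 = 0.573958 (base)
P(M+2) = C(2,1) × 0.75760^1 × 0.24240^1 = 2 × 0.7576 × 0.2424 = 0.367284
Relative intensity = 0.367284 / 0.573958 × 100 = 64.0

64.0%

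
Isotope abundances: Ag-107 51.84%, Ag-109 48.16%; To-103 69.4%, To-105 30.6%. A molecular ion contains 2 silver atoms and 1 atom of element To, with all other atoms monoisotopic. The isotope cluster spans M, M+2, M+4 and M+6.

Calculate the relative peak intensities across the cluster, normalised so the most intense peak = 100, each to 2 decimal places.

43.50 : 100.00 : 73.18 : 16.55

Silver pattern (n=2): 0.26873856 : 0.49932288 : 0.23193856
Element To pattern (n=1): 0.6940 : 0.3060
Convolve the two distributions (both contribute in 2-u steps):
  M: 0.26873856×0.6940 = 0.186505
  M+2: 0.26873856×0.3060 + 0.49932288×0.6940 = 0.428764
  M+4: 0.49932288×0.3060 + 0.23193856×0.6940 = 0.313758
  M+6: 0.23193856×0.3060 = 0.070973
Scale to base peak (0.428764) = 100: 43.50 : 100.00 : 73.18 : 16.55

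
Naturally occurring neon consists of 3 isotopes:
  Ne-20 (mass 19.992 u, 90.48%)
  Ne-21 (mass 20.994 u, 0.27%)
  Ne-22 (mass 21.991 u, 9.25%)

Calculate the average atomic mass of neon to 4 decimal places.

20.1796 u

Average mass = Σ (abundance × isotope mass) = 0.9048 × 19.992 + 0.0027 × 20.994 + 0.0925 × 21.991
= 18.08876 + 0.05668 + 2.03417 = 20.17961 u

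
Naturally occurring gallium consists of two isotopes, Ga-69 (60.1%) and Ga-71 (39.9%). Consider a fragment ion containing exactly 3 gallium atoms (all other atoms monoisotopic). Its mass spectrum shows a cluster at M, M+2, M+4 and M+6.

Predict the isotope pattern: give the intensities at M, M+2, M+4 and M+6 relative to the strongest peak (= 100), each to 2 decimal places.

Each Ga atom is independently Ga-69 (p = 0.601) or Ga-71 (q = 0.399); the cluster is the binomial expansion (p + q)^3.
P(M) = 0.601^3 = 0.217082
P(M+2) = 3 × 0.601^2 × 0.399^1 = 0.432358
P(M+4) = 3 × 0.601^1 × 0.399^2 = 0.287039
P(M+6) = 0.399^3 = 0.063521
The M+2 peak is largest (0.432358); scaling to 100 gives 50.21 : 100.00 : 66.39 : 14.69.

50.21 : 100.00 : 66.39 : 14.69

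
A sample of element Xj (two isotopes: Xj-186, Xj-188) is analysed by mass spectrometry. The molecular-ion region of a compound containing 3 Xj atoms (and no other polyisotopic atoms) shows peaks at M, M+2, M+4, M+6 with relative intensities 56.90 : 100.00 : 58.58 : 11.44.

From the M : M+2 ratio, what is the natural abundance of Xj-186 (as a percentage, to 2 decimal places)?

Let p = fractional abundance of Xj-186. I(M+2)/I(M) = [C(3,1)·p^2·(1−p)] / p^3 = 3·(1−p)/p = 100.00/56.90 = 1.7575
(1−p)/p = 1.7575/3 = 0.5858  ⇒  p = 1/(1 + 0.5858) = 0.6306
Xj-186: 63.06%, Xj-188: 36.94%.

63.06%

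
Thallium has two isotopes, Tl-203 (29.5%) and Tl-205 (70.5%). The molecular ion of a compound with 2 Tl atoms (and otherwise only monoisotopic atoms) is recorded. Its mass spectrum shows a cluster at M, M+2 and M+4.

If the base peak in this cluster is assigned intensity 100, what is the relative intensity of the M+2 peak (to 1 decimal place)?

Term probabilities: M 0.0870, M+2 0.4160, M+4 0.4970. Base peak = M+4.
P(M+4) = C(2,2) × 0.295^0 × 0.705^2 = 1 × 1.0000 × 0.497025 = 0.497025 (base)
P(M+2) = C(2,1) × 0.295^1 × 0.705^1 = 2 × 0.2950 × 0.7050 = 0.415950
Relative intensity = 0.415950 / 0.497025 × 100 = 83.7

83.7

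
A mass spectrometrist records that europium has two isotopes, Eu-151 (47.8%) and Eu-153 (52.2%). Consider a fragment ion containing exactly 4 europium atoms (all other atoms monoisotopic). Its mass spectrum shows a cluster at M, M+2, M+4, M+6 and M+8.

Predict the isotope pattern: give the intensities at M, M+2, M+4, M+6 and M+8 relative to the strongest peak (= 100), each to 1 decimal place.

14.0 : 61.0 : 100.0 : 72.8 : 19.9

The 4 Eu atoms are independent, so intensities follow the terms of (0.478 + 0.522)^4.
P(M) = 0.478^4 = 0.052205
P(M+2) = 4 × 0.478^3 × 0.522^1 = 0.228042
P(M+4) = 6 × 0.478^2 × 0.522^2 = 0.373549
P(M+6) = 4 × 0.478^1 × 0.522^3 = 0.271956
P(M+8) = 0.522^4 = 0.074248
The M+4 peak is largest (0.373549); scaling to 100 gives 14.0 : 61.0 : 100.0 : 72.8 : 19.9.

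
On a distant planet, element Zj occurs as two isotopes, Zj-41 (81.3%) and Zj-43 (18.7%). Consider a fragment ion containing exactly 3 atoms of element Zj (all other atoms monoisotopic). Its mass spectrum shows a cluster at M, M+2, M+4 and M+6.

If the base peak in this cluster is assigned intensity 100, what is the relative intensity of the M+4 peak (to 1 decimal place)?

15.9

Term probabilities: M 0.5374, M+2 0.3708, M+4 0.0853, M+6 0.0065. Base peak = M.
P(M) = C(3,0) × 0.813^3 × 0.187^0 = 1 × 0.5373678 × 1.0000 = 0.537368 (base)
P(M+4) = C(3,2) × 0.813^1 × 0.187^2 = 3 × 0.8130 × 0.034969 = 0.085289
Relative intensity = 0.085289 / 0.537368 × 100 = 15.9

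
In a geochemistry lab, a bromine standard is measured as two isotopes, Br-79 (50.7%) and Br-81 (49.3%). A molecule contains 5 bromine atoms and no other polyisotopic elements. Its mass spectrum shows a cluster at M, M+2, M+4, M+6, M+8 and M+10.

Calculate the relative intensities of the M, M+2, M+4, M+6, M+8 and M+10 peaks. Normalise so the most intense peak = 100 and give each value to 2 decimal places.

10.58 : 51.42 : 100.00 : 97.24 : 47.28 : 9.19

Expanding (0.507 + 0.493)^5:
P(M) = 0.507^5 = 0.033500
P(M+2) = 5 × 0.507^4 × 0.493^1 = 0.162873
P(M+4) = 10 × 0.507^3 × 0.493^2 = 0.316751
P(M+6) = 10 × 0.507^2 × 0.493^3 = 0.308004
P(M+8) = 5 × 0.507^1 × 0.493^4 = 0.149750
P(M+10) = 0.493^5 = 0.029123
The M+4 peak is largest (0.316751); scaling to 100 gives 10.58 : 51.42 : 100.00 : 97.24 : 47.28 : 9.19.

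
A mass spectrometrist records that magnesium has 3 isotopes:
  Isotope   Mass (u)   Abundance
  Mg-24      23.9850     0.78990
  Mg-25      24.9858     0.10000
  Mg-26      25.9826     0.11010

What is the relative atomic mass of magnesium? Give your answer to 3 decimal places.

24.305 u

Average mass = Σ (abundance × isotope mass) = 0.78990 × 23.9850 + 0.10000 × 24.9858 + 0.11010 × 25.9826
= 18.94575 + 2.49858 + 2.86068 = 24.30501 u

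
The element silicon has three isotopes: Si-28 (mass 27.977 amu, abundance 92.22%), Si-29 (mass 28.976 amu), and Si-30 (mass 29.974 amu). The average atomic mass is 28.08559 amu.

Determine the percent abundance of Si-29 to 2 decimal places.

Let x and y be the fractions of Si-29 and Si-30. Then x + y = 1 − 0.9222 = 0.0778 and 28.976x + 29.974y = 28.08559 − 0.9222×27.977 = 2.2852006.
Substituting: 28.976x + 29.974(0.0778 − x) = 2.2852006
(28.976 − 29.974)x = -0.0467766  ⇒  x = 0.04687, y = 0.03093
Si-29: 4.69%, Si-30: 3.09%.

4.69%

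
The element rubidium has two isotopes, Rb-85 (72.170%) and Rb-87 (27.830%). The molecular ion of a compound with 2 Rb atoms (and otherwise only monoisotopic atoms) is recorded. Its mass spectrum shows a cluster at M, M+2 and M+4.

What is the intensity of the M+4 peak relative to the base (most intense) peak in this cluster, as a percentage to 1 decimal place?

14.9%

Binomial terms of (0.72170 + 0.27830)^2: M 0.5209, M+2 0.4017, M+4 0.0775 → M is the base peak.
P(M) = C(2,0) × 0.72170^2 × 0.27830^0 = 1 × 0.52085089 × 1.0000 = 0.520851 (base)
P(M+4) = C(2,2) × 0.72170^0 × 0.27830^2 = 1 × 1.0000 × 0.07745089 = 0.077451
Relative intensity = 0.077451 / 0.520851 × 100 = 14.9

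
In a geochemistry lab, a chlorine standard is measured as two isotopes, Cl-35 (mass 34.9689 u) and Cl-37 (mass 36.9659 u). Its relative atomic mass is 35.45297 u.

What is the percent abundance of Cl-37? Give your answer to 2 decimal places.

24.24%

Let x be the fractional abundance of Cl-35; then Cl-37 has abundance 1 − x.
34.9689·x + 36.9659·(1 − x) = 35.45297
(34.9689 − 36.9659)·x = 35.45297 − 36.9659
x = -1.51293 / -1.9970 = 0.75760 → 75.76% Cl-35, 24.24% Cl-37.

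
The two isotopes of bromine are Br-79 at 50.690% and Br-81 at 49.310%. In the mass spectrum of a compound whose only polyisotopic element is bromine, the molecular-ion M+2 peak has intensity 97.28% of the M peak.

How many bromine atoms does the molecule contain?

1

With n Br atoms, P(M+2)/P(M) = C(n,1)·p^(n−1)q / p^n = n·q/p = n · 0.49310/0.50690.
n = 0.9728 × 0.50690/0.49310 = 1.00 ≈ 1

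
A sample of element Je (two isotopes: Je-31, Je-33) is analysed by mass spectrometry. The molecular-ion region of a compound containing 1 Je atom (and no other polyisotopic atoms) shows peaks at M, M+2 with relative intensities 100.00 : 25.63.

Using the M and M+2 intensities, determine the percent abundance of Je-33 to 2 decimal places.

If p is the fraction of Je that is Je-31, then I(M+2)/I(M) = [C(1,1)·p^0·(1−p)] / p^1 = 1·(1−p)/p = 25.63/100.00 = 0.2563
(1−p)/p = 0.2563/1 = 0.2563  ⇒  p = 1/(1 + 0.2563) = 0.7960
Je-31: 79.60%, Je-33: 20.40%.

20.40%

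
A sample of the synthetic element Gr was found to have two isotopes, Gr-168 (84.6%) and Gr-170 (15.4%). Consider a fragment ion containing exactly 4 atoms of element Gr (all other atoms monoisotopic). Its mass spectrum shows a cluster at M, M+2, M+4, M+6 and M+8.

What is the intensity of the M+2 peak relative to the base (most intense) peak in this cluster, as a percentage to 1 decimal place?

Binomial terms of (0.846 + 0.154)^4: M 0.5122, M+2 0.3730, M+4 0.1018, M+6 0.0124, M+8 0.0006 → M is the base peak.
P(M) = C(4,0) × 0.846^4 × 0.154^0 = 1 × 0.51224939 × 1.0000 = 0.512249 (base)
P(M+2) = C(4,1) × 0.846^3 × 0.154^1 = 4 × 0.60549574 × 0.1540 = 0.372985
Relative intensity = 0.372985 / 0.512249 × 100 = 72.8

72.8%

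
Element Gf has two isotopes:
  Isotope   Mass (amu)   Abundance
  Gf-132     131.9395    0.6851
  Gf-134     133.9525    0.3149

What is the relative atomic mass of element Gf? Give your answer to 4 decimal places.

132.5734 amu

Ar = Σ fᵢ·mᵢ = 0.6851 × 131.9395 + 0.3149 × 133.9525
= 90.39175 + 42.18164 = 132.57339 amu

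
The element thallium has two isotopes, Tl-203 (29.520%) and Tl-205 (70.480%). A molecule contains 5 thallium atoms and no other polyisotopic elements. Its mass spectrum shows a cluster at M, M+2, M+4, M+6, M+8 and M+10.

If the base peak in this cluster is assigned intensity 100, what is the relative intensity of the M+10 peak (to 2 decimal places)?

47.75

(0.29520 + 0.70480)^5 gives M 0.0022, M+2 0.0268, M+4 0.1278, M+6 0.3051, M+8 0.3642, M+10 0.1739; the largest is M+8.
P(M+8) = C(5,4) × 0.29520^1 × 0.70480^4 = 5 × 0.2952 × 0.24675365 = 0.364208 (base)
P(M+10) = C(5,5) × 0.29520^0 × 0.70480^5 = 1 × 1.0000 × 0.17391197 = 0.173912
Relative intensity = 0.173912 / 0.364208 × 100 = 47.75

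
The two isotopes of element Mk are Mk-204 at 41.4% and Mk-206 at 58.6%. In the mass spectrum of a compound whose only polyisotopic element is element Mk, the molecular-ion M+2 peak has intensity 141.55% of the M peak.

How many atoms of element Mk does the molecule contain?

1

The M+2/M ratio from n Mk atoms is n · q/p = n · 0.586/0.414.
n = 1.4155 × 0.414/0.586 = 1.00 ≈ 1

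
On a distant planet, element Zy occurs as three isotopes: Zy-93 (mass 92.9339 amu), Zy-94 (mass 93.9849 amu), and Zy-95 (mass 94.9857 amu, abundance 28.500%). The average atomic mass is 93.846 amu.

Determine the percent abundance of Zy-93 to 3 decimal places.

40.355%

Let x and y be the fractions of Zy-93 and Zy-94. Then x + y = 1 − 0.28500 = 0.71500 and 92.9339x + 93.9849y = 93.846 − 0.28500×94.9857 = 66.7750755.
Substituting: 92.9339x + 93.9849(0.71500 − x) = 66.7750755
(92.9339 − 93.9849)x = -0.424128  ⇒  x = 0.40355, y = 0.31145
Zy-93: 40.355%, Zy-94: 31.145%.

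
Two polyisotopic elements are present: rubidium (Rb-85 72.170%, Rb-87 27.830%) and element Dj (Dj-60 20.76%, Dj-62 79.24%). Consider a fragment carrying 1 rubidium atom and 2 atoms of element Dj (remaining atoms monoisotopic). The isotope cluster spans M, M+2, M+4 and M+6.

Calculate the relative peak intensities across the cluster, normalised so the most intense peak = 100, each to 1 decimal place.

5.7 : 45.8 : 100.0 : 32.1

Rubidium pattern (n=1): 0.7217 : 0.2783
Element Dj pattern (n=2): 0.04309776 : 0.32900448 : 0.62789776
Convolve the two distributions (both contribute in 2-u steps):
  M: 0.7217×0.04309776 = 0.031104
  M+2: 0.7217×0.32900448 + 0.2783×0.04309776 = 0.249437
  M+4: 0.7217×0.62789776 + 0.2783×0.32900448 = 0.544716
  M+6: 0.2783×0.62789776 = 0.174744
Scale to base peak (0.544716) = 100: 5.7 : 45.8 : 100.0 : 32.1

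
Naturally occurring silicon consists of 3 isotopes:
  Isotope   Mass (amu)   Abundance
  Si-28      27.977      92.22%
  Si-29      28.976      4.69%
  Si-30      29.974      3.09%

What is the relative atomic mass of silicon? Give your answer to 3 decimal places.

28.086 amu

The abundance-weighted mean is 0.9222 × 27.977 + 0.0469 × 28.976 + 0.0309 × 29.974
= 25.8004 + 1.3590 + 0.9262 = 28.0856 amu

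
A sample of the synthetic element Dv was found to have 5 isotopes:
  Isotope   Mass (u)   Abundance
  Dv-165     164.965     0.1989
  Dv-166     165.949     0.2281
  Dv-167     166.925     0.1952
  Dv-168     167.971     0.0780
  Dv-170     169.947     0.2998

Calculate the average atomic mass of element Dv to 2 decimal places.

167.30 u

Ar = Σ fᵢ·mᵢ = 0.1989 × 164.965 + 0.2281 × 165.949 + 0.1952 × 166.925 + 0.0780 × 167.971 + 0.2998 × 169.947
= 32.8115 + 37.8530 + 32.5838 + 13.1017 + 50.9501 = 167.3001 u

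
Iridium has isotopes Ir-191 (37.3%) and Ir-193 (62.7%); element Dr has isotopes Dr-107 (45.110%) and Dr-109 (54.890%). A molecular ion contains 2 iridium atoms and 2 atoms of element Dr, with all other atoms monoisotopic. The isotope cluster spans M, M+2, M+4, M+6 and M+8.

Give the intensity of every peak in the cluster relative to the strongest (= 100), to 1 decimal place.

Iridium pattern (n=2): 0.139129 : 0.467742 : 0.393129
Element Dr pattern (n=2): 0.20349121 : 0.49521758 : 0.30129121
Convolve the two distributions (both contribute in 2-u steps):
  M: 0.139129×0.20349121 = 0.028312
  M+2: 0.139129×0.49521758 + 0.467742×0.20349121 = 0.164081
  M+4: 0.139129×0.30129121 + 0.467742×0.49521758 + 0.393129×0.20349121 = 0.353551
  M+6: 0.467742×0.30129121 + 0.393129×0.49521758 = 0.335611
  M+8: 0.393129×0.30129121 = 0.118446
Scale to base peak (0.353551) = 100: 8.0 : 46.4 : 100.0 : 94.9 : 33.5

8.0 : 46.4 : 100.0 : 94.9 : 33.5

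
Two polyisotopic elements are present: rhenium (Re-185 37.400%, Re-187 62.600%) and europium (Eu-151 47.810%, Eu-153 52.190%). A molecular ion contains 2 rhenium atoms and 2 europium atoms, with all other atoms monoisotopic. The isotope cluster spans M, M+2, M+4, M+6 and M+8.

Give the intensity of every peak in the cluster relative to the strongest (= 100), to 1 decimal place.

Rhenium pattern (n=2): 0.139876 : 0.468248 : 0.391876
Europium pattern (n=2): 0.22857961 : 0.49904078 : 0.27237961
Convolve the two distributions (both contribute in 2-u steps):
  M: 0.139876×0.22857961 = 0.031973
  M+2: 0.139876×0.49904078 + 0.468248×0.22857961 = 0.176836
  M+4: 0.139876×0.27237961 + 0.468248×0.49904078 + 0.391876×0.22857961 = 0.361349
  M+6: 0.468248×0.27237961 + 0.391876×0.49904078 = 0.323103
  M+8: 0.391876×0.27237961 = 0.106739
Scale to base peak (0.361349) = 100: 8.8 : 48.9 : 100.0 : 89.4 : 29.5

8.8 : 48.9 : 100.0 : 89.4 : 29.5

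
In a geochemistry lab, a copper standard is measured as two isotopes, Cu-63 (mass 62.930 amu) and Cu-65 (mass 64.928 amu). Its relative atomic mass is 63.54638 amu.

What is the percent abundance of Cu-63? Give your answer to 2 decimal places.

With x = fraction of Cu-63 (so Cu-65 is 1 − x):
62.930·x + 64.928·(1 − x) = 63.54638
(62.930 − 64.928)·x = 63.54638 − 64.928
x = -1.38162 / -1.998 = 0.69150 → 69.15% Cu-63, 30.85% Cu-65.

69.15%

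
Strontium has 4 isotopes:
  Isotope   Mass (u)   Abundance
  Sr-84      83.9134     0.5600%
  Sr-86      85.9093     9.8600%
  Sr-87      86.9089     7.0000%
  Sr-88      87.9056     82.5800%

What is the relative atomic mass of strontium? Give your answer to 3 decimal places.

The abundance-weighted mean is 0.005600 × 83.9134 + 0.098600 × 85.9093 + 0.070000 × 86.9089 + 0.825800 × 87.9056
= 0.46992 + 8.47066 + 6.08362 + 72.59244 = 87.61664 u

87.617 u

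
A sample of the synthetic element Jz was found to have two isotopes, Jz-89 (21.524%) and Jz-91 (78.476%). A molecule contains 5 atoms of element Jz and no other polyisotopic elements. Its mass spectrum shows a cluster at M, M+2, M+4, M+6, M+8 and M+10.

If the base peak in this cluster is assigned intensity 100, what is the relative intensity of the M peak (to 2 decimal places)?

0.11

Binomial terms of (0.21524 + 0.78476)^5: M 0.0005, M+2 0.0084, M+4 0.0614, M+6 0.2239, M+8 0.4082, M+10 0.2976 → M+8 is the base peak.
P(M+8) = C(5,4) × 0.21524^1 × 0.78476^4 = 5 × 0.21524 × 0.37926908 = 0.408169 (base)
P(M) = C(5,0) × 0.21524^5 × 0.78476^0 = 1 × 0.00046197 × 1.0000 = 0.000462
Relative intensity = 0.000462 / 0.408169 × 100 = 0.11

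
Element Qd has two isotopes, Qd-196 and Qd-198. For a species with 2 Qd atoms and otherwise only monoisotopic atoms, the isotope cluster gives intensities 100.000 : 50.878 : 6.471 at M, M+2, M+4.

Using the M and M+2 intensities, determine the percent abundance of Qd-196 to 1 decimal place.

79.7%

If p is the fraction of Qd that is Qd-196, then I(M+2)/I(M) = [C(2,1)·p^1·(1−p)] / p^2 = 2·(1−p)/p = 50.878/100.000 = 0.5088
(1−p)/p = 0.5088/2 = 0.2544  ⇒  p = 1/(1 + 0.2544) = 0.7972
Qd-196: 79.7%, Qd-198: 20.3%.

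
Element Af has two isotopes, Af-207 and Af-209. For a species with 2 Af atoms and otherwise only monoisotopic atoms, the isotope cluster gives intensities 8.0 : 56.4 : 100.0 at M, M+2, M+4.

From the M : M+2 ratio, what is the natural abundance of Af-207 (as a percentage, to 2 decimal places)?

Write p for the Af-207 fraction. I(M+2)/I(M) = [C(2,1)·p^1·(1−p)] / p^2 = 2·(1−p)/p = 56.4/8.0 = 7.0500
(1−p)/p = 7.0500/2 = 3.5250  ⇒  p = 1/(1 + 3.5250) = 0.2210
Af-207: 22.10%, Af-209: 77.90%.

22.10%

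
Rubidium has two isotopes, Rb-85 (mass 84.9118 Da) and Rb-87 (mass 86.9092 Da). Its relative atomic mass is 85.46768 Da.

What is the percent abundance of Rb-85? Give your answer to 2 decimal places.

72.17%

Let x be the fractional abundance of Rb-85; then Rb-87 has abundance 1 − x.
84.9118·x + 86.9092·(1 − x) = 85.46768
(84.9118 − 86.9092)·x = 85.46768 − 86.9092
x = -1.44152 / -1.9974 = 0.72170 → 72.17% Rb-85, 27.83% Rb-87.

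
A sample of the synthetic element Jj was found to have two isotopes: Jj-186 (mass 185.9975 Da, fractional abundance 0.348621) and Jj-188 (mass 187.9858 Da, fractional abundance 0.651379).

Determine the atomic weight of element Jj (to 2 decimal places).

187.29 Da

Weight each isotope mass by its fractional abundance: 0.348621 × 185.9975 + 0.651379 × 187.9858
= 64.84263 + 122.45000 = 187.29263 Da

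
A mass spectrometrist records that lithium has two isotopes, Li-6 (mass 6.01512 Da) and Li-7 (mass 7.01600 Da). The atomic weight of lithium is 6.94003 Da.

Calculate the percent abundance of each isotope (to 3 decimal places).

Li-6: 7.590%, Li-7: 92.410%

With x = fraction of Li-6 (so Li-7 is 1 − x):
6.01512·x + 7.01600·(1 − x) = 6.94003
(6.01512 − 7.01600)·x = 6.94003 − 7.01600
x = -0.07597 / -1.00088 = 0.07590 → 7.590% Li-6, 92.410% Li-7.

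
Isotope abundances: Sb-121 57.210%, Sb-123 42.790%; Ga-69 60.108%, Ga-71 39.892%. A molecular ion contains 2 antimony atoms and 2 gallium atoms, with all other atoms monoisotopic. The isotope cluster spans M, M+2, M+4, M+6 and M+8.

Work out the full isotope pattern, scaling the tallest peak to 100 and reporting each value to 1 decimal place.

Antimony pattern (n=2): 0.32729841 : 0.48960318 : 0.18309841
Gallium pattern (n=2): 0.36129717 : 0.47956567 : 0.15913717
Convolve the two distributions (both contribute in 2-u steps):
  M: 0.32729841×0.36129717 = 0.118252
  M+2: 0.32729841×0.47956567 + 0.48960318×0.36129717 = 0.333853
  M+4: 0.32729841×0.15913717 + 0.48960318×0.47956567 + 0.18309841×0.36129717 = 0.353035
  M+6: 0.48960318×0.15913717 + 0.18309841×0.47956567 = 0.165722
  M+8: 0.18309841×0.15913717 = 0.029138
Scale to base peak (0.353035) = 100: 33.5 : 94.6 : 100.0 : 46.9 : 8.3

33.5 : 94.6 : 100.0 : 46.9 : 8.3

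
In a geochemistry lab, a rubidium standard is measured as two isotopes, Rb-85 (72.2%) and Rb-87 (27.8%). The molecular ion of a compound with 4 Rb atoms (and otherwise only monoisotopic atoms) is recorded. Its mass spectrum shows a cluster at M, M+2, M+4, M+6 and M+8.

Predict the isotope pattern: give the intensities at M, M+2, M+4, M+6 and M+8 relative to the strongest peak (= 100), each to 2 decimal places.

The 4 Rb atoms are independent, so intensities follow the terms of (0.722 + 0.278)^4.
P(M) = 0.722^4 = 0.271737
P(M+2) = 4 × 0.722^3 × 0.278^1 = 0.418520
P(M+4) = 6 × 0.722^2 × 0.278^2 = 0.241721
P(M+6) = 4 × 0.722^1 × 0.278^3 = 0.062049
P(M+8) = 0.278^4 = 0.005973
The M+2 peak is largest (0.418520); scaling to 100 gives 64.93 : 100.00 : 57.76 : 14.83 : 1.43.

64.93 : 100.00 : 57.76 : 14.83 : 1.43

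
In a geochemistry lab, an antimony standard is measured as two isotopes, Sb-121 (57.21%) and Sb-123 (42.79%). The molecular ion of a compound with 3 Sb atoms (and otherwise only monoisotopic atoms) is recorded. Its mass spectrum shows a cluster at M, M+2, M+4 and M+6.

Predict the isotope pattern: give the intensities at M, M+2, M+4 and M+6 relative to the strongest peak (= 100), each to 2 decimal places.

44.57 : 100.00 : 74.79 : 18.65

Each Sb atom is independently Sb-121 (p = 0.5721) or Sb-123 (q = 0.4279); the cluster is the binomial expansion (p + q)^3.
P(M) = 0.5721^3 = 0.187247
P(M+2) = 3 × 0.5721^2 × 0.4279^1 = 0.420153
P(M+4) = 3 × 0.5721^1 × 0.4279^2 = 0.314252
P(M+6) = 0.4279^3 = 0.078348
The M+2 peak is largest (0.420153); scaling to 100 gives 44.57 : 100.00 : 74.79 : 18.65.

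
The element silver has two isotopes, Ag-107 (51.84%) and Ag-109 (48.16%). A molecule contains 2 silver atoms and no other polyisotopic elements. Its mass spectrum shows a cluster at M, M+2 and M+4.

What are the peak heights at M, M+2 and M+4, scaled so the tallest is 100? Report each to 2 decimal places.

The 2 Ag atoms are independent, so intensities follow the terms of (0.5184 + 0.4816)^2.
P(M) = 0.5184^2 = 0.268739
P(M+2) = 2 × 0.5184^1 × 0.4816^1 = 0.499323
P(M+4) = 0.4816^2 = 0.231939
The M+2 peak is largest (0.499323); scaling to 100 gives 53.82 : 100.00 : 46.45.

53.82 : 100.00 : 46.45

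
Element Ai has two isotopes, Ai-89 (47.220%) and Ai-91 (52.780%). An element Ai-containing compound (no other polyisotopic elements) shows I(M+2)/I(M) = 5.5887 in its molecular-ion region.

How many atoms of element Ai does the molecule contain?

With n Ai atoms, P(M+2)/P(M) = C(n,1)·p^(n−1)q / p^n = n·q/p = n · 0.52780/0.47220.
n = 5.5887 × 0.47220/0.52780 = 5.00 ≈ 5

5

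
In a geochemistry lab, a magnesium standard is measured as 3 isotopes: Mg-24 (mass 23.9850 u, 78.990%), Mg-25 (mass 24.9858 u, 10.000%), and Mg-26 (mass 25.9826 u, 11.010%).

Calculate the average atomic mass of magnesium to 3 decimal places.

24.305 u

The abundance-weighted mean is 0.78990 × 23.9850 + 0.10000 × 24.9858 + 0.11010 × 25.9826
= 18.94575 + 2.49858 + 2.86068 = 24.30501 u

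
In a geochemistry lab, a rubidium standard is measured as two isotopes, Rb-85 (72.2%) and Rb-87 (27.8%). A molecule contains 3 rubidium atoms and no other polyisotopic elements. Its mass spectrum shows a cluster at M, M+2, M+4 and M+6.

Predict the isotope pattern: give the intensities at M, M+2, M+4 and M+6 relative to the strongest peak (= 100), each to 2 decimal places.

86.57 : 100.00 : 38.50 : 4.94

Expanding (0.722 + 0.278)^3:
P(M) = 0.722^3 = 0.376367
P(M+2) = 3 × 0.722^2 × 0.278^1 = 0.434751
P(M+4) = 3 × 0.722^1 × 0.278^2 = 0.167397
P(M+6) = 0.278^3 = 0.021485
The M+2 peak is largest (0.434751); scaling to 100 gives 86.57 : 100.00 : 38.50 : 4.94.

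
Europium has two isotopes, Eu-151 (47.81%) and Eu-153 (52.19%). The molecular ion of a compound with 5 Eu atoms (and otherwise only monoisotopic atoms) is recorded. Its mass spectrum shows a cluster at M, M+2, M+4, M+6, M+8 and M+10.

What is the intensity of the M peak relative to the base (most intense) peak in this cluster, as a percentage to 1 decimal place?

(0.4781 + 0.5219)^5 gives M 0.0250, M+2 0.1363, M+4 0.2977, M+6 0.3249, M+8 0.1774, M+10 0.0387; the largest is M+6.
P(M+6) = C(5,3) × 0.4781^2 × 0.5219^3 = 10 × 0.22857961 × 0.14215492 = 0.324937 (base)
P(M) = C(5,0) × 0.4781^5 × 0.5219^0 = 1 × 0.02498007 × 1.0000 = 0.024980
Relative intensity = 0.024980 / 0.324937 × 100 = 7.7

7.7%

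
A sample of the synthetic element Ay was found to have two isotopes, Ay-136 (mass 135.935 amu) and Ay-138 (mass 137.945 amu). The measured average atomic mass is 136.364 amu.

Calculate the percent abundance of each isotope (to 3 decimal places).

Ay-136: 78.657%, Ay-138: 21.343%

Writing the weighted mean with unknown fraction x of Ay-136:
135.935·x + 137.945·(1 − x) = 136.364
(135.935 − 137.945)·x = 136.364 − 137.945
x = -1.581 / -2.010 = 0.78657 → 78.657% Ay-136, 21.343% Ay-138.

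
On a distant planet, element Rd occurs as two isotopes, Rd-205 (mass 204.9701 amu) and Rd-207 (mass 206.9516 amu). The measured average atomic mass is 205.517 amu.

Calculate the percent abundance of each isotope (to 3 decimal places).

Rd-205: 72.400%, Rd-207: 27.600%

Writing the weighted mean with unknown fraction x of Rd-205:
204.9701·x + 206.9516·(1 − x) = 205.517
(204.9701 − 206.9516)·x = 205.517 − 206.9516
x = -1.4346 / -1.9815 = 0.72400 → 72.400% Rd-205, 27.600% Rd-207.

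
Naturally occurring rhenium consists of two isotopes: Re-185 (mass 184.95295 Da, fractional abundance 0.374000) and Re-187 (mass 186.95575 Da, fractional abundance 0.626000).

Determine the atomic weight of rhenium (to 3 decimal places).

186.207 Da

Weight each isotope mass by its fractional abundance: 0.374000 × 184.95295 + 0.626000 × 186.95575
= 69.172403 + 117.034300 = 186.206703 Da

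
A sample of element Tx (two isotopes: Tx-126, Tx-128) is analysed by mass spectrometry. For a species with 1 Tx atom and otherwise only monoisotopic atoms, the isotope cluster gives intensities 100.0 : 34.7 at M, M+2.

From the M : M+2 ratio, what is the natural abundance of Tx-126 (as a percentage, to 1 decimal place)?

74.2%

Let p = fractional abundance of Tx-126. I(M+2)/I(M) = [C(1,1)·p^0·(1−p)] / p^1 = 1·(1−p)/p = 34.7/100.0 = 0.3470
(1−p)/p = 0.3470/1 = 0.3470  ⇒  p = 1/(1 + 0.3470) = 0.7424
Tx-126: 74.2%, Tx-128: 25.8%.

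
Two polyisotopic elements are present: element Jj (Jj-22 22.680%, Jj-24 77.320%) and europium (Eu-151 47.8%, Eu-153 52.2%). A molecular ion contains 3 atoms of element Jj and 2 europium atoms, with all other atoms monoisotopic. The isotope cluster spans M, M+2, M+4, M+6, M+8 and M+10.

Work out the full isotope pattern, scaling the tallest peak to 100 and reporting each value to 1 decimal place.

0.8 : 9.7 : 45.6 : 99.9 : 100.0 : 36.9

Element Jj pattern (n=3): 0.01166619 : 0.11931614 : 0.40676914 : 0.46224853
Europium pattern (n=2): 0.228484 : 0.499032 : 0.272484
Convolve the two distributions (both contribute in 2-u steps):
  M: 0.01166619×0.228484 = 0.002666
  M+2: 0.01166619×0.499032 + 0.11931614×0.228484 = 0.033084
  M+4: 0.01166619×0.272484 + 0.11931614×0.499032 + 0.40676914×0.228484 = 0.155662
  M+6: 0.11931614×0.272484 + 0.40676914×0.499032 + 0.46224853×0.228484 = 0.341119
  M+8: 0.40676914×0.272484 + 0.46224853×0.499032 = 0.341515
  M+10: 0.46224853×0.272484 = 0.125955
Scale to base peak (0.341515) = 100: 0.8 : 9.7 : 45.6 : 99.9 : 100.0 : 36.9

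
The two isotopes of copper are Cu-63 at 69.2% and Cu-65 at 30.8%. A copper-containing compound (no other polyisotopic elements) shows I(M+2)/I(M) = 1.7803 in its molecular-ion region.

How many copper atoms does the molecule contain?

4

For n independent Cu atoms, I(M+2)/I(M) = n · (abundance Cu-65) / (abundance Cu-63) = n · 0.308/0.692.
n = 1.7803 × 0.692/0.308 = 4.00 ≈ 4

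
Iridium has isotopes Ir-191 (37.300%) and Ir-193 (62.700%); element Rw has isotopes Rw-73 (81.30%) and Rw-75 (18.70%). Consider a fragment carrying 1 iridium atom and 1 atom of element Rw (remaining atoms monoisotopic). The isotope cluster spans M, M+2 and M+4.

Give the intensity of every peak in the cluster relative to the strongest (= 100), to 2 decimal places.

Iridium pattern (n=1): 0.3730 : 0.6270
Element Rw pattern (n=1): 0.8130 : 0.1870
Convolve the two distributions (both contribute in 2-u steps):
  M: 0.3730×0.8130 = 0.303249
  M+2: 0.3730×0.1870 + 0.6270×0.8130 = 0.579502
  M+4: 0.6270×0.1870 = 0.117249
Scale to base peak (0.579502) = 100: 52.33 : 100.00 : 20.23

52.33 : 100.00 : 20.23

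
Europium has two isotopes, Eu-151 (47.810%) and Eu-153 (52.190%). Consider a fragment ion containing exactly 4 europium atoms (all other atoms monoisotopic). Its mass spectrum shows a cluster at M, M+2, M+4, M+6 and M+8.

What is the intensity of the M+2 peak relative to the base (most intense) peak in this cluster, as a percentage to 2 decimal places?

(0.47810 + 0.52190)^4 gives M 0.0522, M+2 0.2281, M+4 0.3736, M+6 0.2719, M+8 0.0742; the largest is M+4.
P(M+4) = C(4,2) × 0.47810^2 × 0.52190^2 = 6 × 0.22857961 × 0.27237961 = 0.373563 (base)
P(M+2) = C(4,1) × 0.47810^3 × 0.52190^1 = 4 × 0.10928391 × 0.5219 = 0.228141
Relative intensity = 0.228141 / 0.373563 × 100 = 61.07

61.07%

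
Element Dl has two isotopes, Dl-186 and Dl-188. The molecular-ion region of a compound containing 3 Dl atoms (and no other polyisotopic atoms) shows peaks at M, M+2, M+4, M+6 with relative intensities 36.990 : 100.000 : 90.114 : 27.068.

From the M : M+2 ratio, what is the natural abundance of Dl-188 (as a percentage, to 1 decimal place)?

Write p for the Dl-186 fraction. I(M+2)/I(M) = [C(3,1)·p^2·(1−p)] / p^3 = 3·(1−p)/p = 100.000/36.990 = 2.7034
(1−p)/p = 2.7034/3 = 0.9011  ⇒  p = 1/(1 + 0.9011) = 0.5260
Dl-186: 52.6%, Dl-188: 47.4%.

47.4%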